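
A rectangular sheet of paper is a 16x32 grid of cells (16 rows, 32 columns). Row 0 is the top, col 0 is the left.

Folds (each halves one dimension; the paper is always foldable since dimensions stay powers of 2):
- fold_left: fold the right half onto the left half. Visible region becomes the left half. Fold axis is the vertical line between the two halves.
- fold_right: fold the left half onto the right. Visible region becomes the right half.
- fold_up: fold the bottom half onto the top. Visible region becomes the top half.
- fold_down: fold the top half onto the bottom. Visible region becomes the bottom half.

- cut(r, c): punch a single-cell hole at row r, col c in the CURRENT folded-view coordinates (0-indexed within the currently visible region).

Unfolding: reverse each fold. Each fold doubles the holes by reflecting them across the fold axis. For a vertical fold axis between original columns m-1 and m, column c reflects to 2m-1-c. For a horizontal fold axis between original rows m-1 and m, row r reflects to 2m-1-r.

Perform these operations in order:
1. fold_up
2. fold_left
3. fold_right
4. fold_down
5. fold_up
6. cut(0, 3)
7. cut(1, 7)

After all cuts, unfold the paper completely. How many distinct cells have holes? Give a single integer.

Answer: 64

Derivation:
Op 1 fold_up: fold axis h@8; visible region now rows[0,8) x cols[0,32) = 8x32
Op 2 fold_left: fold axis v@16; visible region now rows[0,8) x cols[0,16) = 8x16
Op 3 fold_right: fold axis v@8; visible region now rows[0,8) x cols[8,16) = 8x8
Op 4 fold_down: fold axis h@4; visible region now rows[4,8) x cols[8,16) = 4x8
Op 5 fold_up: fold axis h@6; visible region now rows[4,6) x cols[8,16) = 2x8
Op 6 cut(0, 3): punch at orig (4,11); cuts so far [(4, 11)]; region rows[4,6) x cols[8,16) = 2x8
Op 7 cut(1, 7): punch at orig (5,15); cuts so far [(4, 11), (5, 15)]; region rows[4,6) x cols[8,16) = 2x8
Unfold 1 (reflect across h@6): 4 holes -> [(4, 11), (5, 15), (6, 15), (7, 11)]
Unfold 2 (reflect across h@4): 8 holes -> [(0, 11), (1, 15), (2, 15), (3, 11), (4, 11), (5, 15), (6, 15), (7, 11)]
Unfold 3 (reflect across v@8): 16 holes -> [(0, 4), (0, 11), (1, 0), (1, 15), (2, 0), (2, 15), (3, 4), (3, 11), (4, 4), (4, 11), (5, 0), (5, 15), (6, 0), (6, 15), (7, 4), (7, 11)]
Unfold 4 (reflect across v@16): 32 holes -> [(0, 4), (0, 11), (0, 20), (0, 27), (1, 0), (1, 15), (1, 16), (1, 31), (2, 0), (2, 15), (2, 16), (2, 31), (3, 4), (3, 11), (3, 20), (3, 27), (4, 4), (4, 11), (4, 20), (4, 27), (5, 0), (5, 15), (5, 16), (5, 31), (6, 0), (6, 15), (6, 16), (6, 31), (7, 4), (7, 11), (7, 20), (7, 27)]
Unfold 5 (reflect across h@8): 64 holes -> [(0, 4), (0, 11), (0, 20), (0, 27), (1, 0), (1, 15), (1, 16), (1, 31), (2, 0), (2, 15), (2, 16), (2, 31), (3, 4), (3, 11), (3, 20), (3, 27), (4, 4), (4, 11), (4, 20), (4, 27), (5, 0), (5, 15), (5, 16), (5, 31), (6, 0), (6, 15), (6, 16), (6, 31), (7, 4), (7, 11), (7, 20), (7, 27), (8, 4), (8, 11), (8, 20), (8, 27), (9, 0), (9, 15), (9, 16), (9, 31), (10, 0), (10, 15), (10, 16), (10, 31), (11, 4), (11, 11), (11, 20), (11, 27), (12, 4), (12, 11), (12, 20), (12, 27), (13, 0), (13, 15), (13, 16), (13, 31), (14, 0), (14, 15), (14, 16), (14, 31), (15, 4), (15, 11), (15, 20), (15, 27)]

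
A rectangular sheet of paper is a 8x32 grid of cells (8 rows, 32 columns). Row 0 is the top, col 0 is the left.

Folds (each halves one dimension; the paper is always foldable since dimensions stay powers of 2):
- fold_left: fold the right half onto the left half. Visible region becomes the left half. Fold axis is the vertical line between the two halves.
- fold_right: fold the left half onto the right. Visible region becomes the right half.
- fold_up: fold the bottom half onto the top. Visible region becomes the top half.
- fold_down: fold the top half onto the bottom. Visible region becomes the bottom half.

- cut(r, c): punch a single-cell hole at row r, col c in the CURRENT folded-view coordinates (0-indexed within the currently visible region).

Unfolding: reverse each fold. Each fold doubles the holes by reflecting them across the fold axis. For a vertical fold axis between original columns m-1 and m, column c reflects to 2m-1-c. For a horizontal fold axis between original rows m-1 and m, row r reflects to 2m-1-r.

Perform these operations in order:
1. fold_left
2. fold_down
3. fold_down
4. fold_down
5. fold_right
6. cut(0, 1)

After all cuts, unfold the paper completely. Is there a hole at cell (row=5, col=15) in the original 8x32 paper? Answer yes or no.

Op 1 fold_left: fold axis v@16; visible region now rows[0,8) x cols[0,16) = 8x16
Op 2 fold_down: fold axis h@4; visible region now rows[4,8) x cols[0,16) = 4x16
Op 3 fold_down: fold axis h@6; visible region now rows[6,8) x cols[0,16) = 2x16
Op 4 fold_down: fold axis h@7; visible region now rows[7,8) x cols[0,16) = 1x16
Op 5 fold_right: fold axis v@8; visible region now rows[7,8) x cols[8,16) = 1x8
Op 6 cut(0, 1): punch at orig (7,9); cuts so far [(7, 9)]; region rows[7,8) x cols[8,16) = 1x8
Unfold 1 (reflect across v@8): 2 holes -> [(7, 6), (7, 9)]
Unfold 2 (reflect across h@7): 4 holes -> [(6, 6), (6, 9), (7, 6), (7, 9)]
Unfold 3 (reflect across h@6): 8 holes -> [(4, 6), (4, 9), (5, 6), (5, 9), (6, 6), (6, 9), (7, 6), (7, 9)]
Unfold 4 (reflect across h@4): 16 holes -> [(0, 6), (0, 9), (1, 6), (1, 9), (2, 6), (2, 9), (3, 6), (3, 9), (4, 6), (4, 9), (5, 6), (5, 9), (6, 6), (6, 9), (7, 6), (7, 9)]
Unfold 5 (reflect across v@16): 32 holes -> [(0, 6), (0, 9), (0, 22), (0, 25), (1, 6), (1, 9), (1, 22), (1, 25), (2, 6), (2, 9), (2, 22), (2, 25), (3, 6), (3, 9), (3, 22), (3, 25), (4, 6), (4, 9), (4, 22), (4, 25), (5, 6), (5, 9), (5, 22), (5, 25), (6, 6), (6, 9), (6, 22), (6, 25), (7, 6), (7, 9), (7, 22), (7, 25)]
Holes: [(0, 6), (0, 9), (0, 22), (0, 25), (1, 6), (1, 9), (1, 22), (1, 25), (2, 6), (2, 9), (2, 22), (2, 25), (3, 6), (3, 9), (3, 22), (3, 25), (4, 6), (4, 9), (4, 22), (4, 25), (5, 6), (5, 9), (5, 22), (5, 25), (6, 6), (6, 9), (6, 22), (6, 25), (7, 6), (7, 9), (7, 22), (7, 25)]

Answer: no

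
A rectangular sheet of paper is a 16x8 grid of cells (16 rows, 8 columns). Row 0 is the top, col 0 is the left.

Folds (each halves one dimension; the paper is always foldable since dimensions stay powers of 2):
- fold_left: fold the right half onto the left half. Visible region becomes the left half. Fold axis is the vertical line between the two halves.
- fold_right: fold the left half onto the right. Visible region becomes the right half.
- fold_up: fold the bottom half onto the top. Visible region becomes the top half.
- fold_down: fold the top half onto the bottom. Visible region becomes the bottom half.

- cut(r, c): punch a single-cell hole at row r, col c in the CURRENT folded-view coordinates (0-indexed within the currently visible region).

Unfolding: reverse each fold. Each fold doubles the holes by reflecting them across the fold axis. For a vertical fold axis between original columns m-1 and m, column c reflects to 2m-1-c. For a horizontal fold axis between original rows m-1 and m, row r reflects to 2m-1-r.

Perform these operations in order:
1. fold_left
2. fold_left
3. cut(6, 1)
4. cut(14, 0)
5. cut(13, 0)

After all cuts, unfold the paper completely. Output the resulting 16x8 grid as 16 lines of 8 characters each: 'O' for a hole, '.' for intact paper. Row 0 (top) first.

Op 1 fold_left: fold axis v@4; visible region now rows[0,16) x cols[0,4) = 16x4
Op 2 fold_left: fold axis v@2; visible region now rows[0,16) x cols[0,2) = 16x2
Op 3 cut(6, 1): punch at orig (6,1); cuts so far [(6, 1)]; region rows[0,16) x cols[0,2) = 16x2
Op 4 cut(14, 0): punch at orig (14,0); cuts so far [(6, 1), (14, 0)]; region rows[0,16) x cols[0,2) = 16x2
Op 5 cut(13, 0): punch at orig (13,0); cuts so far [(6, 1), (13, 0), (14, 0)]; region rows[0,16) x cols[0,2) = 16x2
Unfold 1 (reflect across v@2): 6 holes -> [(6, 1), (6, 2), (13, 0), (13, 3), (14, 0), (14, 3)]
Unfold 2 (reflect across v@4): 12 holes -> [(6, 1), (6, 2), (6, 5), (6, 6), (13, 0), (13, 3), (13, 4), (13, 7), (14, 0), (14, 3), (14, 4), (14, 7)]

Answer: ........
........
........
........
........
........
.OO..OO.
........
........
........
........
........
........
O..OO..O
O..OO..O
........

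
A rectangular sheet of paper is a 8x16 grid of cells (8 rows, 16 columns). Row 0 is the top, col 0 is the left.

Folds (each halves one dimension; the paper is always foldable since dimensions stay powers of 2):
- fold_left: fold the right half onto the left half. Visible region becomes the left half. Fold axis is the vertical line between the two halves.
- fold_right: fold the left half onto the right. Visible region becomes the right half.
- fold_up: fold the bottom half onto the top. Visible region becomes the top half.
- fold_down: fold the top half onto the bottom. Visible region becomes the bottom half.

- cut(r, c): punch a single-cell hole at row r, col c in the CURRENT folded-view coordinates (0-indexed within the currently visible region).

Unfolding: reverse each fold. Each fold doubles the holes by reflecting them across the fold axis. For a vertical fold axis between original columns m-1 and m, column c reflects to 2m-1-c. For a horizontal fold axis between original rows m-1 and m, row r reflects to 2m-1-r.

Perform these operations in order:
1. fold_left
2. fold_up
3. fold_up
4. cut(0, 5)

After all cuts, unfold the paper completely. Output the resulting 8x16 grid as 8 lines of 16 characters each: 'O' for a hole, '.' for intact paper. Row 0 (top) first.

Answer: .....O....O.....
................
................
.....O....O.....
.....O....O.....
................
................
.....O....O.....

Derivation:
Op 1 fold_left: fold axis v@8; visible region now rows[0,8) x cols[0,8) = 8x8
Op 2 fold_up: fold axis h@4; visible region now rows[0,4) x cols[0,8) = 4x8
Op 3 fold_up: fold axis h@2; visible region now rows[0,2) x cols[0,8) = 2x8
Op 4 cut(0, 5): punch at orig (0,5); cuts so far [(0, 5)]; region rows[0,2) x cols[0,8) = 2x8
Unfold 1 (reflect across h@2): 2 holes -> [(0, 5), (3, 5)]
Unfold 2 (reflect across h@4): 4 holes -> [(0, 5), (3, 5), (4, 5), (7, 5)]
Unfold 3 (reflect across v@8): 8 holes -> [(0, 5), (0, 10), (3, 5), (3, 10), (4, 5), (4, 10), (7, 5), (7, 10)]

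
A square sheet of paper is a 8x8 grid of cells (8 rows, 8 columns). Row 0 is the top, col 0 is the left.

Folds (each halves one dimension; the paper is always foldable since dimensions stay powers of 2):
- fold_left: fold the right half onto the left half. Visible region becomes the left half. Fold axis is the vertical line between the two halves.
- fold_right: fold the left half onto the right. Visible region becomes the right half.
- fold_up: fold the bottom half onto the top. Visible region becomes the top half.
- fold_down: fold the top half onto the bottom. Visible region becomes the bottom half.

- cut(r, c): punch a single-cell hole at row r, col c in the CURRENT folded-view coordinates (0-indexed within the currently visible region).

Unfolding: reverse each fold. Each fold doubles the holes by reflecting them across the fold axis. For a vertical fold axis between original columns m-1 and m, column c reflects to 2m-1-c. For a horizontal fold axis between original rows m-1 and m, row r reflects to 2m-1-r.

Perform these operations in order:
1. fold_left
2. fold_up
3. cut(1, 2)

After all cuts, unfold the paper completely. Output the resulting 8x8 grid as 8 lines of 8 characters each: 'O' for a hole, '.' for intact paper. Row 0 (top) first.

Answer: ........
..O..O..
........
........
........
........
..O..O..
........

Derivation:
Op 1 fold_left: fold axis v@4; visible region now rows[0,8) x cols[0,4) = 8x4
Op 2 fold_up: fold axis h@4; visible region now rows[0,4) x cols[0,4) = 4x4
Op 3 cut(1, 2): punch at orig (1,2); cuts so far [(1, 2)]; region rows[0,4) x cols[0,4) = 4x4
Unfold 1 (reflect across h@4): 2 holes -> [(1, 2), (6, 2)]
Unfold 2 (reflect across v@4): 4 holes -> [(1, 2), (1, 5), (6, 2), (6, 5)]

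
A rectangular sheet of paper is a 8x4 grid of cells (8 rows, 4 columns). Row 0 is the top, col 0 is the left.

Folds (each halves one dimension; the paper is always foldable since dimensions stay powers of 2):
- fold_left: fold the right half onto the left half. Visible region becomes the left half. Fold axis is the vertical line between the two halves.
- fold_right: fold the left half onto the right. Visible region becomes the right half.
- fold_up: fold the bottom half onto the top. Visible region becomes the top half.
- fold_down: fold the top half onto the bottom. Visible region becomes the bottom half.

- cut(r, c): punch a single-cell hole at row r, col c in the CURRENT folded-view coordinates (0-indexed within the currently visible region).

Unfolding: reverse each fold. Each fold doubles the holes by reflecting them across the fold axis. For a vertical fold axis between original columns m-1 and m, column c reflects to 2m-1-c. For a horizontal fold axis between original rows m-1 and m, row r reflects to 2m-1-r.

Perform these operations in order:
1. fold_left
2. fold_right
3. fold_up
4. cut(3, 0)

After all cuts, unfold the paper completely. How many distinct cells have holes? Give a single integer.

Answer: 8

Derivation:
Op 1 fold_left: fold axis v@2; visible region now rows[0,8) x cols[0,2) = 8x2
Op 2 fold_right: fold axis v@1; visible region now rows[0,8) x cols[1,2) = 8x1
Op 3 fold_up: fold axis h@4; visible region now rows[0,4) x cols[1,2) = 4x1
Op 4 cut(3, 0): punch at orig (3,1); cuts so far [(3, 1)]; region rows[0,4) x cols[1,2) = 4x1
Unfold 1 (reflect across h@4): 2 holes -> [(3, 1), (4, 1)]
Unfold 2 (reflect across v@1): 4 holes -> [(3, 0), (3, 1), (4, 0), (4, 1)]
Unfold 3 (reflect across v@2): 8 holes -> [(3, 0), (3, 1), (3, 2), (3, 3), (4, 0), (4, 1), (4, 2), (4, 3)]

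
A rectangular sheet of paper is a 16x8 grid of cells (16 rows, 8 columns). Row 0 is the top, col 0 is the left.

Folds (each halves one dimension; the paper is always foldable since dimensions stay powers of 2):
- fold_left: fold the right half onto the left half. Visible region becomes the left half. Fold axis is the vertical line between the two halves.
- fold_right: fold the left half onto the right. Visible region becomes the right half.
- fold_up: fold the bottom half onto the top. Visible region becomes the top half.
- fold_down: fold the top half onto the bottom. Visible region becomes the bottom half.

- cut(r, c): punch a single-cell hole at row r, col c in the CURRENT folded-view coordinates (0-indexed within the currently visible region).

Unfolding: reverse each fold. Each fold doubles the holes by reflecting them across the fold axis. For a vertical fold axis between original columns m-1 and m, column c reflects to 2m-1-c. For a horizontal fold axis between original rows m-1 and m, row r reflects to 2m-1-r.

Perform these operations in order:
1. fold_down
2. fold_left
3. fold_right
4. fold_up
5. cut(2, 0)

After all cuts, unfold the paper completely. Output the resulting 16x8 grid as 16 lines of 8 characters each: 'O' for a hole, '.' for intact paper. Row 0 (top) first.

Op 1 fold_down: fold axis h@8; visible region now rows[8,16) x cols[0,8) = 8x8
Op 2 fold_left: fold axis v@4; visible region now rows[8,16) x cols[0,4) = 8x4
Op 3 fold_right: fold axis v@2; visible region now rows[8,16) x cols[2,4) = 8x2
Op 4 fold_up: fold axis h@12; visible region now rows[8,12) x cols[2,4) = 4x2
Op 5 cut(2, 0): punch at orig (10,2); cuts so far [(10, 2)]; region rows[8,12) x cols[2,4) = 4x2
Unfold 1 (reflect across h@12): 2 holes -> [(10, 2), (13, 2)]
Unfold 2 (reflect across v@2): 4 holes -> [(10, 1), (10, 2), (13, 1), (13, 2)]
Unfold 3 (reflect across v@4): 8 holes -> [(10, 1), (10, 2), (10, 5), (10, 6), (13, 1), (13, 2), (13, 5), (13, 6)]
Unfold 4 (reflect across h@8): 16 holes -> [(2, 1), (2, 2), (2, 5), (2, 6), (5, 1), (5, 2), (5, 5), (5, 6), (10, 1), (10, 2), (10, 5), (10, 6), (13, 1), (13, 2), (13, 5), (13, 6)]

Answer: ........
........
.OO..OO.
........
........
.OO..OO.
........
........
........
........
.OO..OO.
........
........
.OO..OO.
........
........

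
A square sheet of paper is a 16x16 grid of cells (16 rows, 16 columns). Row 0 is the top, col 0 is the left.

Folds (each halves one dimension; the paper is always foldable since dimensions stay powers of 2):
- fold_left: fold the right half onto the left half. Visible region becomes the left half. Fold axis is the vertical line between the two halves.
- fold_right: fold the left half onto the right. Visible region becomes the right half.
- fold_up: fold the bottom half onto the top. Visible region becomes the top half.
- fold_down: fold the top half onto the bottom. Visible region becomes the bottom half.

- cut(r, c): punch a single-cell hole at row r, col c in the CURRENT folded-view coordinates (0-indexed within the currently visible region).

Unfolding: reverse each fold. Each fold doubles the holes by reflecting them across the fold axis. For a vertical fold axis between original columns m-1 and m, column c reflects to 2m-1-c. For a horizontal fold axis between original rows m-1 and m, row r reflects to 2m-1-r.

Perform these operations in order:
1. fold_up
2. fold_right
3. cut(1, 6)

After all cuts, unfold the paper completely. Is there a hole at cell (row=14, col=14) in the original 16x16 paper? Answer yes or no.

Answer: yes

Derivation:
Op 1 fold_up: fold axis h@8; visible region now rows[0,8) x cols[0,16) = 8x16
Op 2 fold_right: fold axis v@8; visible region now rows[0,8) x cols[8,16) = 8x8
Op 3 cut(1, 6): punch at orig (1,14); cuts so far [(1, 14)]; region rows[0,8) x cols[8,16) = 8x8
Unfold 1 (reflect across v@8): 2 holes -> [(1, 1), (1, 14)]
Unfold 2 (reflect across h@8): 4 holes -> [(1, 1), (1, 14), (14, 1), (14, 14)]
Holes: [(1, 1), (1, 14), (14, 1), (14, 14)]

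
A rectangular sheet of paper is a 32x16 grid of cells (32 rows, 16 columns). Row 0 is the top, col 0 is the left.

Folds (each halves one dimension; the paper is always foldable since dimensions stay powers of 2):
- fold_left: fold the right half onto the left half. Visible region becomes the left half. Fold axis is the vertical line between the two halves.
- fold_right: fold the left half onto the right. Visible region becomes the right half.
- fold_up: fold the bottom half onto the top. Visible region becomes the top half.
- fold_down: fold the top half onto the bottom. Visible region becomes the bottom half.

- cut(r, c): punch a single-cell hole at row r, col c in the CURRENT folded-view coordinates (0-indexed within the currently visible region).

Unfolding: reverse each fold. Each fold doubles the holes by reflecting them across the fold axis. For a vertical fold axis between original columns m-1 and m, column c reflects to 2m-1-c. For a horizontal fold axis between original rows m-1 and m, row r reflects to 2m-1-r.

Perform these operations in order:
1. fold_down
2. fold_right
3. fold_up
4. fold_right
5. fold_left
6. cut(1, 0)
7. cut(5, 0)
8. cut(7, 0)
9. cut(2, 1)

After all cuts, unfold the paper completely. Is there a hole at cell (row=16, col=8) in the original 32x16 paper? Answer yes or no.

Op 1 fold_down: fold axis h@16; visible region now rows[16,32) x cols[0,16) = 16x16
Op 2 fold_right: fold axis v@8; visible region now rows[16,32) x cols[8,16) = 16x8
Op 3 fold_up: fold axis h@24; visible region now rows[16,24) x cols[8,16) = 8x8
Op 4 fold_right: fold axis v@12; visible region now rows[16,24) x cols[12,16) = 8x4
Op 5 fold_left: fold axis v@14; visible region now rows[16,24) x cols[12,14) = 8x2
Op 6 cut(1, 0): punch at orig (17,12); cuts so far [(17, 12)]; region rows[16,24) x cols[12,14) = 8x2
Op 7 cut(5, 0): punch at orig (21,12); cuts so far [(17, 12), (21, 12)]; region rows[16,24) x cols[12,14) = 8x2
Op 8 cut(7, 0): punch at orig (23,12); cuts so far [(17, 12), (21, 12), (23, 12)]; region rows[16,24) x cols[12,14) = 8x2
Op 9 cut(2, 1): punch at orig (18,13); cuts so far [(17, 12), (18, 13), (21, 12), (23, 12)]; region rows[16,24) x cols[12,14) = 8x2
Unfold 1 (reflect across v@14): 8 holes -> [(17, 12), (17, 15), (18, 13), (18, 14), (21, 12), (21, 15), (23, 12), (23, 15)]
Unfold 2 (reflect across v@12): 16 holes -> [(17, 8), (17, 11), (17, 12), (17, 15), (18, 9), (18, 10), (18, 13), (18, 14), (21, 8), (21, 11), (21, 12), (21, 15), (23, 8), (23, 11), (23, 12), (23, 15)]
Unfold 3 (reflect across h@24): 32 holes -> [(17, 8), (17, 11), (17, 12), (17, 15), (18, 9), (18, 10), (18, 13), (18, 14), (21, 8), (21, 11), (21, 12), (21, 15), (23, 8), (23, 11), (23, 12), (23, 15), (24, 8), (24, 11), (24, 12), (24, 15), (26, 8), (26, 11), (26, 12), (26, 15), (29, 9), (29, 10), (29, 13), (29, 14), (30, 8), (30, 11), (30, 12), (30, 15)]
Unfold 4 (reflect across v@8): 64 holes -> [(17, 0), (17, 3), (17, 4), (17, 7), (17, 8), (17, 11), (17, 12), (17, 15), (18, 1), (18, 2), (18, 5), (18, 6), (18, 9), (18, 10), (18, 13), (18, 14), (21, 0), (21, 3), (21, 4), (21, 7), (21, 8), (21, 11), (21, 12), (21, 15), (23, 0), (23, 3), (23, 4), (23, 7), (23, 8), (23, 11), (23, 12), (23, 15), (24, 0), (24, 3), (24, 4), (24, 7), (24, 8), (24, 11), (24, 12), (24, 15), (26, 0), (26, 3), (26, 4), (26, 7), (26, 8), (26, 11), (26, 12), (26, 15), (29, 1), (29, 2), (29, 5), (29, 6), (29, 9), (29, 10), (29, 13), (29, 14), (30, 0), (30, 3), (30, 4), (30, 7), (30, 8), (30, 11), (30, 12), (30, 15)]
Unfold 5 (reflect across h@16): 128 holes -> [(1, 0), (1, 3), (1, 4), (1, 7), (1, 8), (1, 11), (1, 12), (1, 15), (2, 1), (2, 2), (2, 5), (2, 6), (2, 9), (2, 10), (2, 13), (2, 14), (5, 0), (5, 3), (5, 4), (5, 7), (5, 8), (5, 11), (5, 12), (5, 15), (7, 0), (7, 3), (7, 4), (7, 7), (7, 8), (7, 11), (7, 12), (7, 15), (8, 0), (8, 3), (8, 4), (8, 7), (8, 8), (8, 11), (8, 12), (8, 15), (10, 0), (10, 3), (10, 4), (10, 7), (10, 8), (10, 11), (10, 12), (10, 15), (13, 1), (13, 2), (13, 5), (13, 6), (13, 9), (13, 10), (13, 13), (13, 14), (14, 0), (14, 3), (14, 4), (14, 7), (14, 8), (14, 11), (14, 12), (14, 15), (17, 0), (17, 3), (17, 4), (17, 7), (17, 8), (17, 11), (17, 12), (17, 15), (18, 1), (18, 2), (18, 5), (18, 6), (18, 9), (18, 10), (18, 13), (18, 14), (21, 0), (21, 3), (21, 4), (21, 7), (21, 8), (21, 11), (21, 12), (21, 15), (23, 0), (23, 3), (23, 4), (23, 7), (23, 8), (23, 11), (23, 12), (23, 15), (24, 0), (24, 3), (24, 4), (24, 7), (24, 8), (24, 11), (24, 12), (24, 15), (26, 0), (26, 3), (26, 4), (26, 7), (26, 8), (26, 11), (26, 12), (26, 15), (29, 1), (29, 2), (29, 5), (29, 6), (29, 9), (29, 10), (29, 13), (29, 14), (30, 0), (30, 3), (30, 4), (30, 7), (30, 8), (30, 11), (30, 12), (30, 15)]
Holes: [(1, 0), (1, 3), (1, 4), (1, 7), (1, 8), (1, 11), (1, 12), (1, 15), (2, 1), (2, 2), (2, 5), (2, 6), (2, 9), (2, 10), (2, 13), (2, 14), (5, 0), (5, 3), (5, 4), (5, 7), (5, 8), (5, 11), (5, 12), (5, 15), (7, 0), (7, 3), (7, 4), (7, 7), (7, 8), (7, 11), (7, 12), (7, 15), (8, 0), (8, 3), (8, 4), (8, 7), (8, 8), (8, 11), (8, 12), (8, 15), (10, 0), (10, 3), (10, 4), (10, 7), (10, 8), (10, 11), (10, 12), (10, 15), (13, 1), (13, 2), (13, 5), (13, 6), (13, 9), (13, 10), (13, 13), (13, 14), (14, 0), (14, 3), (14, 4), (14, 7), (14, 8), (14, 11), (14, 12), (14, 15), (17, 0), (17, 3), (17, 4), (17, 7), (17, 8), (17, 11), (17, 12), (17, 15), (18, 1), (18, 2), (18, 5), (18, 6), (18, 9), (18, 10), (18, 13), (18, 14), (21, 0), (21, 3), (21, 4), (21, 7), (21, 8), (21, 11), (21, 12), (21, 15), (23, 0), (23, 3), (23, 4), (23, 7), (23, 8), (23, 11), (23, 12), (23, 15), (24, 0), (24, 3), (24, 4), (24, 7), (24, 8), (24, 11), (24, 12), (24, 15), (26, 0), (26, 3), (26, 4), (26, 7), (26, 8), (26, 11), (26, 12), (26, 15), (29, 1), (29, 2), (29, 5), (29, 6), (29, 9), (29, 10), (29, 13), (29, 14), (30, 0), (30, 3), (30, 4), (30, 7), (30, 8), (30, 11), (30, 12), (30, 15)]

Answer: no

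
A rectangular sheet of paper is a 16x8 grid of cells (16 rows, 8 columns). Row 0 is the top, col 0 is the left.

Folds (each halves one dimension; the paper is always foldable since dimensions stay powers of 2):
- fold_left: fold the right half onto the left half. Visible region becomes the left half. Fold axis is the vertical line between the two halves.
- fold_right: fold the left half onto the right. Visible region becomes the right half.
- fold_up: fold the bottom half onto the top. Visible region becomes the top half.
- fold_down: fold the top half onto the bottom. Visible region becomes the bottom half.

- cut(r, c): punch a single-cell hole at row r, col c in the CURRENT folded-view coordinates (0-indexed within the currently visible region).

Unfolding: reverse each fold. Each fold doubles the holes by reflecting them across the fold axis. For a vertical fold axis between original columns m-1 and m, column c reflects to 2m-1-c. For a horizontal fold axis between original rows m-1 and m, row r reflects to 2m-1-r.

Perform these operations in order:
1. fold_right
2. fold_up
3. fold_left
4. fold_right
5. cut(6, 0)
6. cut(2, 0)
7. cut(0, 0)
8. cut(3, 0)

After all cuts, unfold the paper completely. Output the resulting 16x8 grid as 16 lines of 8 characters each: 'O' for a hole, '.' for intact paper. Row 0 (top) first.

Answer: OOOOOOOO
........
OOOOOOOO
OOOOOOOO
........
........
OOOOOOOO
........
........
OOOOOOOO
........
........
OOOOOOOO
OOOOOOOO
........
OOOOOOOO

Derivation:
Op 1 fold_right: fold axis v@4; visible region now rows[0,16) x cols[4,8) = 16x4
Op 2 fold_up: fold axis h@8; visible region now rows[0,8) x cols[4,8) = 8x4
Op 3 fold_left: fold axis v@6; visible region now rows[0,8) x cols[4,6) = 8x2
Op 4 fold_right: fold axis v@5; visible region now rows[0,8) x cols[5,6) = 8x1
Op 5 cut(6, 0): punch at orig (6,5); cuts so far [(6, 5)]; region rows[0,8) x cols[5,6) = 8x1
Op 6 cut(2, 0): punch at orig (2,5); cuts so far [(2, 5), (6, 5)]; region rows[0,8) x cols[5,6) = 8x1
Op 7 cut(0, 0): punch at orig (0,5); cuts so far [(0, 5), (2, 5), (6, 5)]; region rows[0,8) x cols[5,6) = 8x1
Op 8 cut(3, 0): punch at orig (3,5); cuts so far [(0, 5), (2, 5), (3, 5), (6, 5)]; region rows[0,8) x cols[5,6) = 8x1
Unfold 1 (reflect across v@5): 8 holes -> [(0, 4), (0, 5), (2, 4), (2, 5), (3, 4), (3, 5), (6, 4), (6, 5)]
Unfold 2 (reflect across v@6): 16 holes -> [(0, 4), (0, 5), (0, 6), (0, 7), (2, 4), (2, 5), (2, 6), (2, 7), (3, 4), (3, 5), (3, 6), (3, 7), (6, 4), (6, 5), (6, 6), (6, 7)]
Unfold 3 (reflect across h@8): 32 holes -> [(0, 4), (0, 5), (0, 6), (0, 7), (2, 4), (2, 5), (2, 6), (2, 7), (3, 4), (3, 5), (3, 6), (3, 7), (6, 4), (6, 5), (6, 6), (6, 7), (9, 4), (9, 5), (9, 6), (9, 7), (12, 4), (12, 5), (12, 6), (12, 7), (13, 4), (13, 5), (13, 6), (13, 7), (15, 4), (15, 5), (15, 6), (15, 7)]
Unfold 4 (reflect across v@4): 64 holes -> [(0, 0), (0, 1), (0, 2), (0, 3), (0, 4), (0, 5), (0, 6), (0, 7), (2, 0), (2, 1), (2, 2), (2, 3), (2, 4), (2, 5), (2, 6), (2, 7), (3, 0), (3, 1), (3, 2), (3, 3), (3, 4), (3, 5), (3, 6), (3, 7), (6, 0), (6, 1), (6, 2), (6, 3), (6, 4), (6, 5), (6, 6), (6, 7), (9, 0), (9, 1), (9, 2), (9, 3), (9, 4), (9, 5), (9, 6), (9, 7), (12, 0), (12, 1), (12, 2), (12, 3), (12, 4), (12, 5), (12, 6), (12, 7), (13, 0), (13, 1), (13, 2), (13, 3), (13, 4), (13, 5), (13, 6), (13, 7), (15, 0), (15, 1), (15, 2), (15, 3), (15, 4), (15, 5), (15, 6), (15, 7)]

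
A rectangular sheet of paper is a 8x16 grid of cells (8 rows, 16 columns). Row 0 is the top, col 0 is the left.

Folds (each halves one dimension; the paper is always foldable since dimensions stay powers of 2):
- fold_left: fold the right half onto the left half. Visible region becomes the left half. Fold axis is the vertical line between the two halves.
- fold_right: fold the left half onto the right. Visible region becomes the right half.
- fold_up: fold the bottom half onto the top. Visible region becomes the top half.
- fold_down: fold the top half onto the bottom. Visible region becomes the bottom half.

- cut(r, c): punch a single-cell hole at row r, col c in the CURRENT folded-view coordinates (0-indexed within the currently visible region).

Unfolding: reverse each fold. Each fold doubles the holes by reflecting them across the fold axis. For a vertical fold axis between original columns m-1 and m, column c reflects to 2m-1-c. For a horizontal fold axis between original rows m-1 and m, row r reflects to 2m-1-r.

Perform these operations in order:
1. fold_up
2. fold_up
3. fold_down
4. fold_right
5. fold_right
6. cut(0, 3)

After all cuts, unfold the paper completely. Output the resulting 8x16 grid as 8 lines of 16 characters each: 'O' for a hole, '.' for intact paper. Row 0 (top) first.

Op 1 fold_up: fold axis h@4; visible region now rows[0,4) x cols[0,16) = 4x16
Op 2 fold_up: fold axis h@2; visible region now rows[0,2) x cols[0,16) = 2x16
Op 3 fold_down: fold axis h@1; visible region now rows[1,2) x cols[0,16) = 1x16
Op 4 fold_right: fold axis v@8; visible region now rows[1,2) x cols[8,16) = 1x8
Op 5 fold_right: fold axis v@12; visible region now rows[1,2) x cols[12,16) = 1x4
Op 6 cut(0, 3): punch at orig (1,15); cuts so far [(1, 15)]; region rows[1,2) x cols[12,16) = 1x4
Unfold 1 (reflect across v@12): 2 holes -> [(1, 8), (1, 15)]
Unfold 2 (reflect across v@8): 4 holes -> [(1, 0), (1, 7), (1, 8), (1, 15)]
Unfold 3 (reflect across h@1): 8 holes -> [(0, 0), (0, 7), (0, 8), (0, 15), (1, 0), (1, 7), (1, 8), (1, 15)]
Unfold 4 (reflect across h@2): 16 holes -> [(0, 0), (0, 7), (0, 8), (0, 15), (1, 0), (1, 7), (1, 8), (1, 15), (2, 0), (2, 7), (2, 8), (2, 15), (3, 0), (3, 7), (3, 8), (3, 15)]
Unfold 5 (reflect across h@4): 32 holes -> [(0, 0), (0, 7), (0, 8), (0, 15), (1, 0), (1, 7), (1, 8), (1, 15), (2, 0), (2, 7), (2, 8), (2, 15), (3, 0), (3, 7), (3, 8), (3, 15), (4, 0), (4, 7), (4, 8), (4, 15), (5, 0), (5, 7), (5, 8), (5, 15), (6, 0), (6, 7), (6, 8), (6, 15), (7, 0), (7, 7), (7, 8), (7, 15)]

Answer: O......OO......O
O......OO......O
O......OO......O
O......OO......O
O......OO......O
O......OO......O
O......OO......O
O......OO......O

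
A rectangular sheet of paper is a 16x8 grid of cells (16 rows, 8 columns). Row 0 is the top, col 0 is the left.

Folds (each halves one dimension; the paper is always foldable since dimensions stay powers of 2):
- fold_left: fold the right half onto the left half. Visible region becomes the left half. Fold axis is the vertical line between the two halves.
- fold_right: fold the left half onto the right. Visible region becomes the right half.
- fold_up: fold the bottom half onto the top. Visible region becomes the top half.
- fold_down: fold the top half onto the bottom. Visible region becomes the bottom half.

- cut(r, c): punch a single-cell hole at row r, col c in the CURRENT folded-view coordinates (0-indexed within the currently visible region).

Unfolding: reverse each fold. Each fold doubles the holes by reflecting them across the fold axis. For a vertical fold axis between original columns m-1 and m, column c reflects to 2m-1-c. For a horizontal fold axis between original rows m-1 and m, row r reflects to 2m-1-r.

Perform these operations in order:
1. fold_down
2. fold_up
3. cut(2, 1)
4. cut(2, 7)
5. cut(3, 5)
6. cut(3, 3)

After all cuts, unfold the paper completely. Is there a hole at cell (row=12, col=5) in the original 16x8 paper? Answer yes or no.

Op 1 fold_down: fold axis h@8; visible region now rows[8,16) x cols[0,8) = 8x8
Op 2 fold_up: fold axis h@12; visible region now rows[8,12) x cols[0,8) = 4x8
Op 3 cut(2, 1): punch at orig (10,1); cuts so far [(10, 1)]; region rows[8,12) x cols[0,8) = 4x8
Op 4 cut(2, 7): punch at orig (10,7); cuts so far [(10, 1), (10, 7)]; region rows[8,12) x cols[0,8) = 4x8
Op 5 cut(3, 5): punch at orig (11,5); cuts so far [(10, 1), (10, 7), (11, 5)]; region rows[8,12) x cols[0,8) = 4x8
Op 6 cut(3, 3): punch at orig (11,3); cuts so far [(10, 1), (10, 7), (11, 3), (11, 5)]; region rows[8,12) x cols[0,8) = 4x8
Unfold 1 (reflect across h@12): 8 holes -> [(10, 1), (10, 7), (11, 3), (11, 5), (12, 3), (12, 5), (13, 1), (13, 7)]
Unfold 2 (reflect across h@8): 16 holes -> [(2, 1), (2, 7), (3, 3), (3, 5), (4, 3), (4, 5), (5, 1), (5, 7), (10, 1), (10, 7), (11, 3), (11, 5), (12, 3), (12, 5), (13, 1), (13, 7)]
Holes: [(2, 1), (2, 7), (3, 3), (3, 5), (4, 3), (4, 5), (5, 1), (5, 7), (10, 1), (10, 7), (11, 3), (11, 5), (12, 3), (12, 5), (13, 1), (13, 7)]

Answer: yes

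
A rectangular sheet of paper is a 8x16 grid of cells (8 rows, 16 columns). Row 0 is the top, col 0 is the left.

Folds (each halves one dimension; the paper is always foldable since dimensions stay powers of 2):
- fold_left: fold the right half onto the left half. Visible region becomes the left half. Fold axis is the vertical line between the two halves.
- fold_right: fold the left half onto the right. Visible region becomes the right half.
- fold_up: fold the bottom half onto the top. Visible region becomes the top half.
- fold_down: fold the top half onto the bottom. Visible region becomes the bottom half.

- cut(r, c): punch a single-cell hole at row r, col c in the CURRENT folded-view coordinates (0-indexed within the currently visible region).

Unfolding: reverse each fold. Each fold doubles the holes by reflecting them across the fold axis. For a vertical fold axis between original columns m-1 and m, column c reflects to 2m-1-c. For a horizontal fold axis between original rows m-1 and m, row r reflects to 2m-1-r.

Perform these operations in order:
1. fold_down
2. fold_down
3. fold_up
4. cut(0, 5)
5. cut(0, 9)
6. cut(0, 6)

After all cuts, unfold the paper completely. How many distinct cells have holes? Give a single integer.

Answer: 24

Derivation:
Op 1 fold_down: fold axis h@4; visible region now rows[4,8) x cols[0,16) = 4x16
Op 2 fold_down: fold axis h@6; visible region now rows[6,8) x cols[0,16) = 2x16
Op 3 fold_up: fold axis h@7; visible region now rows[6,7) x cols[0,16) = 1x16
Op 4 cut(0, 5): punch at orig (6,5); cuts so far [(6, 5)]; region rows[6,7) x cols[0,16) = 1x16
Op 5 cut(0, 9): punch at orig (6,9); cuts so far [(6, 5), (6, 9)]; region rows[6,7) x cols[0,16) = 1x16
Op 6 cut(0, 6): punch at orig (6,6); cuts so far [(6, 5), (6, 6), (6, 9)]; region rows[6,7) x cols[0,16) = 1x16
Unfold 1 (reflect across h@7): 6 holes -> [(6, 5), (6, 6), (6, 9), (7, 5), (7, 6), (7, 9)]
Unfold 2 (reflect across h@6): 12 holes -> [(4, 5), (4, 6), (4, 9), (5, 5), (5, 6), (5, 9), (6, 5), (6, 6), (6, 9), (7, 5), (7, 6), (7, 9)]
Unfold 3 (reflect across h@4): 24 holes -> [(0, 5), (0, 6), (0, 9), (1, 5), (1, 6), (1, 9), (2, 5), (2, 6), (2, 9), (3, 5), (3, 6), (3, 9), (4, 5), (4, 6), (4, 9), (5, 5), (5, 6), (5, 9), (6, 5), (6, 6), (6, 9), (7, 5), (7, 6), (7, 9)]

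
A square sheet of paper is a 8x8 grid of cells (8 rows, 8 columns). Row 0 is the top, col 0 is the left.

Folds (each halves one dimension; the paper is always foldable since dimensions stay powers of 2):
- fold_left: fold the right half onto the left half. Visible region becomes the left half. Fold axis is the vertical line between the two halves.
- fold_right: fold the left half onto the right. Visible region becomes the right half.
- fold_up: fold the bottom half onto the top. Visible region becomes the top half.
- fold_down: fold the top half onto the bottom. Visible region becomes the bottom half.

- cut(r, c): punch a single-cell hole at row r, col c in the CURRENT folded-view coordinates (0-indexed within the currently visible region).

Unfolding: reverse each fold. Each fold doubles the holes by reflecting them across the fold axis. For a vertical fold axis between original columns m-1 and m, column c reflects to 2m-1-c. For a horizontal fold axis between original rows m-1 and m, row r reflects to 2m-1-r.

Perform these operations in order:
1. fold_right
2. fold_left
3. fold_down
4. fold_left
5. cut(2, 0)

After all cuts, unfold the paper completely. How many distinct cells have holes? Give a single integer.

Answer: 16

Derivation:
Op 1 fold_right: fold axis v@4; visible region now rows[0,8) x cols[4,8) = 8x4
Op 2 fold_left: fold axis v@6; visible region now rows[0,8) x cols[4,6) = 8x2
Op 3 fold_down: fold axis h@4; visible region now rows[4,8) x cols[4,6) = 4x2
Op 4 fold_left: fold axis v@5; visible region now rows[4,8) x cols[4,5) = 4x1
Op 5 cut(2, 0): punch at orig (6,4); cuts so far [(6, 4)]; region rows[4,8) x cols[4,5) = 4x1
Unfold 1 (reflect across v@5): 2 holes -> [(6, 4), (6, 5)]
Unfold 2 (reflect across h@4): 4 holes -> [(1, 4), (1, 5), (6, 4), (6, 5)]
Unfold 3 (reflect across v@6): 8 holes -> [(1, 4), (1, 5), (1, 6), (1, 7), (6, 4), (6, 5), (6, 6), (6, 7)]
Unfold 4 (reflect across v@4): 16 holes -> [(1, 0), (1, 1), (1, 2), (1, 3), (1, 4), (1, 5), (1, 6), (1, 7), (6, 0), (6, 1), (6, 2), (6, 3), (6, 4), (6, 5), (6, 6), (6, 7)]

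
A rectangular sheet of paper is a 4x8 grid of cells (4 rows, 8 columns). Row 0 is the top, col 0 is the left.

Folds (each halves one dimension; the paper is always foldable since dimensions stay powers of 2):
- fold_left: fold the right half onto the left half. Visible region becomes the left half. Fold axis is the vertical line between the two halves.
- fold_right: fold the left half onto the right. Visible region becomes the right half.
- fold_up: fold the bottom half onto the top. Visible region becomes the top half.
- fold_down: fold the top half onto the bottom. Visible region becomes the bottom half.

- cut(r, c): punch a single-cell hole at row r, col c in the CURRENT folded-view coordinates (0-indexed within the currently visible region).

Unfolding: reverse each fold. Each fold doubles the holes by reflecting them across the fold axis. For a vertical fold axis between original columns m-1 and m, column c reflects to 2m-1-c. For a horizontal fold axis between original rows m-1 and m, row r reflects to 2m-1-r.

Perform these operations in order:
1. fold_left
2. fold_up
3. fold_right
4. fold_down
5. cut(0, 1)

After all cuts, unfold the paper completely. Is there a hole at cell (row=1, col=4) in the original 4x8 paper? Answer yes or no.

Op 1 fold_left: fold axis v@4; visible region now rows[0,4) x cols[0,4) = 4x4
Op 2 fold_up: fold axis h@2; visible region now rows[0,2) x cols[0,4) = 2x4
Op 3 fold_right: fold axis v@2; visible region now rows[0,2) x cols[2,4) = 2x2
Op 4 fold_down: fold axis h@1; visible region now rows[1,2) x cols[2,4) = 1x2
Op 5 cut(0, 1): punch at orig (1,3); cuts so far [(1, 3)]; region rows[1,2) x cols[2,4) = 1x2
Unfold 1 (reflect across h@1): 2 holes -> [(0, 3), (1, 3)]
Unfold 2 (reflect across v@2): 4 holes -> [(0, 0), (0, 3), (1, 0), (1, 3)]
Unfold 3 (reflect across h@2): 8 holes -> [(0, 0), (0, 3), (1, 0), (1, 3), (2, 0), (2, 3), (3, 0), (3, 3)]
Unfold 4 (reflect across v@4): 16 holes -> [(0, 0), (0, 3), (0, 4), (0, 7), (1, 0), (1, 3), (1, 4), (1, 7), (2, 0), (2, 3), (2, 4), (2, 7), (3, 0), (3, 3), (3, 4), (3, 7)]
Holes: [(0, 0), (0, 3), (0, 4), (0, 7), (1, 0), (1, 3), (1, 4), (1, 7), (2, 0), (2, 3), (2, 4), (2, 7), (3, 0), (3, 3), (3, 4), (3, 7)]

Answer: yes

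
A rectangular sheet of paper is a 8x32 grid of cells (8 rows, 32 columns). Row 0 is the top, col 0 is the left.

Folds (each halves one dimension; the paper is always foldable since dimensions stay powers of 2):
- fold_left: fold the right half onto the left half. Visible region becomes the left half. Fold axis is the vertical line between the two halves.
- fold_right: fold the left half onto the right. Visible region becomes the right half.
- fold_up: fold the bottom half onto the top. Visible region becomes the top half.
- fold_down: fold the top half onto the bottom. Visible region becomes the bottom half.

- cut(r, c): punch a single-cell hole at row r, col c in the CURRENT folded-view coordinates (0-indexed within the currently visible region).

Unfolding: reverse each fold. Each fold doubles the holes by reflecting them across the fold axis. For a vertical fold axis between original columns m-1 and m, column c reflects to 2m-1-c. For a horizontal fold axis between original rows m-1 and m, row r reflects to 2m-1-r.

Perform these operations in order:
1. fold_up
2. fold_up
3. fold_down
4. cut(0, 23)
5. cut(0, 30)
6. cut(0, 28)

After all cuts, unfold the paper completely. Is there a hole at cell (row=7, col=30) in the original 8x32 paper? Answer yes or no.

Answer: yes

Derivation:
Op 1 fold_up: fold axis h@4; visible region now rows[0,4) x cols[0,32) = 4x32
Op 2 fold_up: fold axis h@2; visible region now rows[0,2) x cols[0,32) = 2x32
Op 3 fold_down: fold axis h@1; visible region now rows[1,2) x cols[0,32) = 1x32
Op 4 cut(0, 23): punch at orig (1,23); cuts so far [(1, 23)]; region rows[1,2) x cols[0,32) = 1x32
Op 5 cut(0, 30): punch at orig (1,30); cuts so far [(1, 23), (1, 30)]; region rows[1,2) x cols[0,32) = 1x32
Op 6 cut(0, 28): punch at orig (1,28); cuts so far [(1, 23), (1, 28), (1, 30)]; region rows[1,2) x cols[0,32) = 1x32
Unfold 1 (reflect across h@1): 6 holes -> [(0, 23), (0, 28), (0, 30), (1, 23), (1, 28), (1, 30)]
Unfold 2 (reflect across h@2): 12 holes -> [(0, 23), (0, 28), (0, 30), (1, 23), (1, 28), (1, 30), (2, 23), (2, 28), (2, 30), (3, 23), (3, 28), (3, 30)]
Unfold 3 (reflect across h@4): 24 holes -> [(0, 23), (0, 28), (0, 30), (1, 23), (1, 28), (1, 30), (2, 23), (2, 28), (2, 30), (3, 23), (3, 28), (3, 30), (4, 23), (4, 28), (4, 30), (5, 23), (5, 28), (5, 30), (6, 23), (6, 28), (6, 30), (7, 23), (7, 28), (7, 30)]
Holes: [(0, 23), (0, 28), (0, 30), (1, 23), (1, 28), (1, 30), (2, 23), (2, 28), (2, 30), (3, 23), (3, 28), (3, 30), (4, 23), (4, 28), (4, 30), (5, 23), (5, 28), (5, 30), (6, 23), (6, 28), (6, 30), (7, 23), (7, 28), (7, 30)]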